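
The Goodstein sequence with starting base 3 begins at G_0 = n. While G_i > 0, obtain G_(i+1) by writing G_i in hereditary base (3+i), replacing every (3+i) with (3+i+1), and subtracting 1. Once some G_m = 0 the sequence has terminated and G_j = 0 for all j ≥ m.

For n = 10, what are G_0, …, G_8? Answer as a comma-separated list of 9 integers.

10, 16, 24, 27, 30, 33, 36, 39, 41

(0) 10|_3 = 3^2 + 1 ↦ 4^2 + 1|_4 = 17 ⇒ 16
(1) 16|_4 = 4^2 ↦ 5^2|_5 = 25 ⇒ 24
(2) 24|_5 = 4·5 + 4 ↦ 4·6 + 4|_6 = 28 ⇒ 27
(3) 27|_6 = 4·6 + 3 ↦ 4·7 + 3|_7 = 31 ⇒ 30
(4) 30|_7 = 4·7 + 2 ↦ 4·8 + 2|_8 = 34 ⇒ 33
(5) 33|_8 = 4·8 + 1 ↦ 4·9 + 1|_9 = 37 ⇒ 36
(6) 36|_9 = 4·9 ↦ 4·10|_10 = 40 ⇒ 39
(7) 39|_10 = 3·10 + 9 ↦ 3·11 + 9|_11 = 42 ⇒ 41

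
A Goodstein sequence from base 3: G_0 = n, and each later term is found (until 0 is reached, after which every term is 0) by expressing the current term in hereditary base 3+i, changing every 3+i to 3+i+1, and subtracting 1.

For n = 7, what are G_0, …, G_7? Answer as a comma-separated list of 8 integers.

7, 8, 9, 9, 9, 9, 9, 9

[0] 7 ≡ 2·3 + 1 (base 3). Lift 4: 9. −1: 8.
[1] 8 ≡ 2·4 (base 4). Lift 5: 10. −1: 9.
[2] 9 ≡ 5 + 4 (base 5). Lift 6: 10. −1: 9.
[3] 9 ≡ 6 + 3 (base 6). Lift 7: 10. −1: 9.
[4] 9 ≡ 7 + 2 (base 7). Lift 8: 10. −1: 9.
[5] 9 ≡ 8 + 1 (base 8). Lift 9: 10. −1: 9.
[6] 9 ≡ 9 (base 9). Lift 10: 10. −1: 9.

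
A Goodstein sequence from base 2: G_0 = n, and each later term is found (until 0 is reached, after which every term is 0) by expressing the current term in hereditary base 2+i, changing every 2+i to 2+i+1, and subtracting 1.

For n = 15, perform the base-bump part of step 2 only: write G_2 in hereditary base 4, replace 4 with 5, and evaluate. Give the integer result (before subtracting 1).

18753

[0] 15 ≡ 2^(2 + 1) + 2^2 + 2 + 1 (base 2). Lift 3: 112. −1: 111.
[1] 111 ≡ 3^(3 + 1) + 3^3 + 3 (base 3). Lift 4: 1284. −1: 1283.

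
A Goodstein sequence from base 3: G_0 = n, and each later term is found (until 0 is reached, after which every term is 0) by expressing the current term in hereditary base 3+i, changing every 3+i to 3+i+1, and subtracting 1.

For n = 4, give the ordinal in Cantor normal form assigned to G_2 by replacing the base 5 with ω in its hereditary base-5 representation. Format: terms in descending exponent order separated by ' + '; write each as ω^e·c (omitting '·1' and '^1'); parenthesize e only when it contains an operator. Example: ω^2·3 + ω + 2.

4

(0) 4|_3 = 3 + 1 ↦ 4 + 1|_4 = 5 ⇒ 4
(1) 4|_4 = 4 ↦ 5|_5 = 5 ⇒ 4
(2) 4|_5 = 4 ↦ 4|_6 = 4 ⇒ 3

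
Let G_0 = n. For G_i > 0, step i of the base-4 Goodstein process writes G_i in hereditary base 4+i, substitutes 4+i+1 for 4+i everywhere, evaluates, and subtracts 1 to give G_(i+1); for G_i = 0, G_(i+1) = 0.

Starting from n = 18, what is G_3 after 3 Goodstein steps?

48

i=0: 18 = 4^2 + 2 (b=4); 4→5: 5^2 + 2 = 27; 27−1 = 26
i=1: 26 = 5^2 + 1 (b=5); 5→6: 6^2 + 1 = 37; 37−1 = 36
i=2: 36 = 6^2 (b=6); 6→7: 7^2 = 49; 49−1 = 48
i=3: 48 = 6·7 + 6 (b=7); 7→8: 6·8 + 6 = 54; 54−1 = 53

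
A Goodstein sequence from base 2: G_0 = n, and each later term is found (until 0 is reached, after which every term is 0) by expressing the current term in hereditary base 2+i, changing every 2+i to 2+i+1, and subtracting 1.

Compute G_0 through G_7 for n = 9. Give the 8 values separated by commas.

9, 81, 1023, 9842, 140743, 2471826, 50333399, 1162263921

i=0: 9 = 2^(2 + 1) + 1 (b=2); 2→3: 3^(3 + 1) + 1 = 82; 82−1 = 81
i=1: 81 = 3^(3 + 1) (b=3); 3→4: 4^(4 + 1) = 1024; 1024−1 = 1023
i=2: 1023 = 3·4^4 + 3·4^3 + 3·4^2 + 3·4 + 3 (b=4); 4→5: 3·5^5 + 3·5^3 + 3·5^2 + 3·5 + 3 = 9843; 9843−1 = 9842
i=3: 9842 = 3·5^5 + 3·5^3 + 3·5^2 + 3·5 + 2 (b=5); 5→6: 3·6^6 + 3·6^3 + 3·6^2 + 3·6 + 2 = 140744; 140744−1 = 140743
i=4: 140743 = 3·6^6 + 3·6^3 + 3·6^2 + 3·6 + 1 (b=6); 6→7: 3·7^7 + 3·7^3 + 3·7^2 + 3·7 + 1 = 2471827; 2471827−1 = 2471826
i=5: 2471826 = 3·7^7 + 3·7^3 + 3·7^2 + 3·7 (b=7); 7→8: 3·8^8 + 3·8^3 + 3·8^2 + 3·8 = 50333400; 50333400−1 = 50333399
i=6: 50333399 = 3·8^8 + 3·8^3 + 3·8^2 + 2·8 + 7 (b=8); 8→9: 3·9^9 + 3·9^3 + 3·9^2 + 2·9 + 7 = 1162263922; 1162263922−1 = 1162263921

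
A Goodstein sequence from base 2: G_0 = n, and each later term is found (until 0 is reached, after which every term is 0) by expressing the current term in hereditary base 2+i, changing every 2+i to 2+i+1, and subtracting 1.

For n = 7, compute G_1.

30

i=0: 7 = 2^2 + 2 + 1 (b=2); 2→3: 3^3 + 3 + 1 = 31; 31−1 = 30
i=1: 30 = 3^3 + 3 (b=3); 3→4: 4^4 + 4 = 260; 260−1 = 259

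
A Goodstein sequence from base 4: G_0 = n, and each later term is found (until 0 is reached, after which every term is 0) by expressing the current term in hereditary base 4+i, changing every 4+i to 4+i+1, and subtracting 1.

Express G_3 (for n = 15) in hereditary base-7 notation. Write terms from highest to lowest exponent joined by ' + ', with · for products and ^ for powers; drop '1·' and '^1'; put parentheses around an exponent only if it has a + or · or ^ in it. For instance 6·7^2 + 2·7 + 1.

15 —HB4→ 3·4 + 3 —bump→ 3·5 + 3 = 18 —(−1)→ 17
17 —HB5→ 3·5 + 2 —bump→ 3·6 + 2 = 20 —(−1)→ 19
19 —HB6→ 3·6 + 1 —bump→ 3·7 + 1 = 22 —(−1)→ 21

3·7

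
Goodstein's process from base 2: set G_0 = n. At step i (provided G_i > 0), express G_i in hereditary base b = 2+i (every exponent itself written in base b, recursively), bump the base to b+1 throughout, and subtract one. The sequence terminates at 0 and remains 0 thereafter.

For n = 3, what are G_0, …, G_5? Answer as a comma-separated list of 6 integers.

[0] 3 ≡ 2 + 1 (base 2). Lift 3: 4. −1: 3.
[1] 3 ≡ 3 (base 3). Lift 4: 4. −1: 3.
[2] 3 ≡ 3 (base 4). Lift 5: 3. −1: 2.
[3] 2 ≡ 2 (base 5). Lift 6: 2. −1: 1.
[4] 1 ≡ 1 (base 6). Lift 7: 1. −1: 0.

3, 3, 3, 2, 1, 0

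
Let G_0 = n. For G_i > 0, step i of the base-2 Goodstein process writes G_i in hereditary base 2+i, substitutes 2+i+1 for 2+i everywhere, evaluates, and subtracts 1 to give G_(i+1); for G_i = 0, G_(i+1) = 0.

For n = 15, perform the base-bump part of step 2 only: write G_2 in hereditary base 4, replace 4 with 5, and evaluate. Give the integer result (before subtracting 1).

i=0: 15 = 2^(2 + 1) + 2^2 + 2 + 1 (b=2); 2→3: 3^(3 + 1) + 3^3 + 3 + 1 = 112; 112−1 = 111
i=1: 111 = 3^(3 + 1) + 3^3 + 3 (b=3); 3→4: 4^(4 + 1) + 4^4 + 4 = 1284; 1284−1 = 1283
i=2: 1283 = 4^(4 + 1) + 4^4 + 3 (b=4); 4→5: 5^(5 + 1) + 5^5 + 3 = 18753; 18753−1 = 18752

18753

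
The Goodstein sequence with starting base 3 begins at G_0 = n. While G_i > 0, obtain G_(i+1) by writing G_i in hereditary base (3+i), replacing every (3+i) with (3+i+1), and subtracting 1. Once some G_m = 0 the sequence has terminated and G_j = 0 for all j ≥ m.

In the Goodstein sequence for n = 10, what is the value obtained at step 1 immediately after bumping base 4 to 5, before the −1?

25

G_0=10  [base 3] 3^2 + 1  →[3↦4]→  4^2 + 1 = 17  −1 ⇒ G_1=16
G_1=16  [base 4] 4^2  →[4↦5]→  5^2 = 25  −1 ⇒ G_2=24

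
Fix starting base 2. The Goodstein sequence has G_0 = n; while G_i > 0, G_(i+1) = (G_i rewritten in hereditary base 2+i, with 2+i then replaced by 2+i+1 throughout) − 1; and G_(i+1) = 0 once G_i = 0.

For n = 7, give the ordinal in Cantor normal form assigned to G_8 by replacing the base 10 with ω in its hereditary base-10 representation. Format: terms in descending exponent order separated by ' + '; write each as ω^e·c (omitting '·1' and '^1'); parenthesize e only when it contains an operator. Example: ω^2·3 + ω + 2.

ω^7·7 + ω^6·7 + ω^5·7 + ω^4·7 + ω^3·7 + ω^2·7 + ω·7 + 5

i=0: 7 = 2^2 + 2 + 1 (b=2); 2→3: 3^3 + 3 + 1 = 31; 31−1 = 30
i=1: 30 = 3^3 + 3 (b=3); 3→4: 4^4 + 4 = 260; 260−1 = 259
i=2: 259 = 4^4 + 3 (b=4); 4→5: 5^5 + 3 = 3128; 3128−1 = 3127
i=3: 3127 = 5^5 + 2 (b=5); 5→6: 6^6 + 2 = 46658; 46658−1 = 46657
i=4: 46657 = 6^6 + 1 (b=6); 6→7: 7^7 + 1 = 823544; 823544−1 = 823543
i=5: 823543 = 7^7 (b=7); 7→8: 8^8 = 16777216; 16777216−1 = 16777215
i=6: 16777215 = 7·8^7 + 7·8^6 + 7·8^5 + 7·8^4 + 7·8^3 + 7·8^2 + 7·8 + 7 (b=8); 8→9: 7·9^7 + 7·9^6 + 7·9^5 + 7·9^4 + 7·9^3 + 7·9^2 + 7·9 + 7 = 37665880; 37665880−1 = 37665879
i=7: 37665879 = 7·9^7 + 7·9^6 + 7·9^5 + 7·9^4 + 7·9^3 + 7·9^2 + 7·9 + 6 (b=9); 9→10: 7·10^7 + 7·10^6 + 7·10^5 + 7·10^4 + 7·10^3 + 7·10^2 + 7·10 + 6 = 77777776; 77777776−1 = 77777775
i=8: 77777775 = 7·10^7 + 7·10^6 + 7·10^5 + 7·10^4 + 7·10^3 + 7·10^2 + 7·10 + 5 (b=10); 10→11: 7·11^7 + 7·11^6 + 7·11^5 + 7·11^4 + 7·11^3 + 7·11^2 + 7·11 + 5 = 150051214; 150051214−1 = 150051213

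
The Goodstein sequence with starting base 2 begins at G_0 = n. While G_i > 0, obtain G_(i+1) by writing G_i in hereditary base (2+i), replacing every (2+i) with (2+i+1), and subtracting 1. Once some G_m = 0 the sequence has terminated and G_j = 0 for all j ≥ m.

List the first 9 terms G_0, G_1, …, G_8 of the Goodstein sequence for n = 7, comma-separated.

7, 30, 259, 3127, 46657, 823543, 16777215, 37665879, 77777775

step 0: 7 = 2^2 + 2 + 1; sub 3 for 2: 3^3 + 3 + 1; = 31; G_1 = 31−1 = 30
step 1: 30 = 3^3 + 3; sub 4 for 3: 4^4 + 4; = 260; G_2 = 260−1 = 259
step 2: 259 = 4^4 + 3; sub 5 for 4: 5^5 + 3; = 3128; G_3 = 3128−1 = 3127
step 3: 3127 = 5^5 + 2; sub 6 for 5: 6^6 + 2; = 46658; G_4 = 46658−1 = 46657
step 4: 46657 = 6^6 + 1; sub 7 for 6: 7^7 + 1; = 823544; G_5 = 823544−1 = 823543
step 5: 823543 = 7^7; sub 8 for 7: 8^8; = 16777216; G_6 = 16777216−1 = 16777215
step 6: 16777215 = 7·8^7 + 7·8^6 + 7·8^5 + 7·8^4 + 7·8^3 + 7·8^2 + 7·8 + 7; sub 9 for 8: 7·9^7 + 7·9^6 + 7·9^5 + 7·9^4 + 7·9^3 + 7·9^2 + 7·9 + 7; = 37665880; G_7 = 37665880−1 = 37665879
step 7: 37665879 = 7·9^7 + 7·9^6 + 7·9^5 + 7·9^4 + 7·9^3 + 7·9^2 + 7·9 + 6; sub 10 for 9: 7·10^7 + 7·10^6 + 7·10^5 + 7·10^4 + 7·10^3 + 7·10^2 + 7·10 + 6; = 77777776; G_8 = 77777776−1 = 77777775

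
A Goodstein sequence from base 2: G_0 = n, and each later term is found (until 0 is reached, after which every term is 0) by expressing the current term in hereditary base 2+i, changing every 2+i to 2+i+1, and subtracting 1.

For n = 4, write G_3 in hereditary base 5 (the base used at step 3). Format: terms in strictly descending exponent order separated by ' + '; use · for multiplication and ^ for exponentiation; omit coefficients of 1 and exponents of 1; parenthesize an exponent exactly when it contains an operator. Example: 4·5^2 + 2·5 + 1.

base 2: 4 = 2^2; at 3: 3^3 = 27; next = 26
base 3: 26 = 2·3^2 + 2·3 + 2; at 4: 2·4^2 + 2·4 + 2 = 42; next = 41
base 4: 41 = 2·4^2 + 2·4 + 1; at 5: 2·5^2 + 2·5 + 1 = 61; next = 60
base 5: 60 = 2·5^2 + 2·5; at 6: 2·6^2 + 2·6 = 84; next = 83

2·5^2 + 2·5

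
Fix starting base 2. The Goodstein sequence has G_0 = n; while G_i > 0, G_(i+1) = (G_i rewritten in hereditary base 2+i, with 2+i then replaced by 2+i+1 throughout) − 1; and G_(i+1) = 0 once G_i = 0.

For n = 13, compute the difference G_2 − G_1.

G_0 = 13. HB_2(13) = 2^(2 + 1) + 2^2 + 1. Bump = 109. G_1 = 108.
G_1 = 108. HB_3(108) = 3^(3 + 1) + 3^3. Bump = 1280. G_2 = 1279.

1171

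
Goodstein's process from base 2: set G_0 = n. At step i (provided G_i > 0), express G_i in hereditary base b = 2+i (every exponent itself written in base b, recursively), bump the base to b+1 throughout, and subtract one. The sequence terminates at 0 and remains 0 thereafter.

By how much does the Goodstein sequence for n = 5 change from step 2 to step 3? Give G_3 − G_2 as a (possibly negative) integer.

step 0: 5 = 2^2 + 1; sub 3 for 2: 3^3 + 1; = 28; G_1 = 28−1 = 27
step 1: 27 = 3^3; sub 4 for 3: 4^4; = 256; G_2 = 256−1 = 255
step 2: 255 = 3·4^3 + 3·4^2 + 3·4 + 3; sub 5 for 4: 3·5^3 + 3·5^2 + 3·5 + 3; = 468; G_3 = 468−1 = 467

212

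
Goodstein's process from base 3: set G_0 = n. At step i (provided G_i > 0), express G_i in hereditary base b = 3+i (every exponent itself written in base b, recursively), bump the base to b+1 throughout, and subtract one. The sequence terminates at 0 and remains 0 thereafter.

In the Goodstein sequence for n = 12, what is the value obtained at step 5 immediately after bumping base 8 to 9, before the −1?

70

12 —HB3→ 3^2 + 3 —bump→ 4^2 + 4 = 20 —(−1)→ 19
19 —HB4→ 4^2 + 3 —bump→ 5^2 + 3 = 28 —(−1)→ 27
27 —HB5→ 5^2 + 2 —bump→ 6^2 + 2 = 38 —(−1)→ 37
37 —HB6→ 6^2 + 1 —bump→ 7^2 + 1 = 50 —(−1)→ 49
49 —HB7→ 7^2 —bump→ 8^2 = 64 —(−1)→ 63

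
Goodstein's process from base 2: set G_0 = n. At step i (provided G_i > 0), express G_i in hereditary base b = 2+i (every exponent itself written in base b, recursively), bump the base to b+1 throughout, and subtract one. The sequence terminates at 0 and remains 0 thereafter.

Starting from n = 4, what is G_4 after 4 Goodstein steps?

[0] 4 ≡ 2^2 (base 2). Lift 3: 27. −1: 26.
[1] 26 ≡ 2·3^2 + 2·3 + 2 (base 3). Lift 4: 42. −1: 41.
[2] 41 ≡ 2·4^2 + 2·4 + 1 (base 4). Lift 5: 61. −1: 60.
[3] 60 ≡ 2·5^2 + 2·5 (base 5). Lift 6: 84. −1: 83.
[4] 83 ≡ 2·6^2 + 6 + 5 (base 6). Lift 7: 110. −1: 109.

83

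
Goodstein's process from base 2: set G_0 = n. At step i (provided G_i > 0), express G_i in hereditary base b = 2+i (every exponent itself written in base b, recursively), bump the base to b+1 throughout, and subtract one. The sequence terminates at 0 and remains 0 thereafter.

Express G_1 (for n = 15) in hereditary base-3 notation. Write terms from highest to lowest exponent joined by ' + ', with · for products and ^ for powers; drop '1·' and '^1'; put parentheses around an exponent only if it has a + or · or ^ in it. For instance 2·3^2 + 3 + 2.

(0) 15|_2 = 2^(2 + 1) + 2^2 + 2 + 1 ↦ 3^(3 + 1) + 3^3 + 3 + 1|_3 = 112 ⇒ 111
(1) 111|_3 = 3^(3 + 1) + 3^3 + 3 ↦ 4^(4 + 1) + 4^4 + 4|_4 = 1284 ⇒ 1283

3^(3 + 1) + 3^3 + 3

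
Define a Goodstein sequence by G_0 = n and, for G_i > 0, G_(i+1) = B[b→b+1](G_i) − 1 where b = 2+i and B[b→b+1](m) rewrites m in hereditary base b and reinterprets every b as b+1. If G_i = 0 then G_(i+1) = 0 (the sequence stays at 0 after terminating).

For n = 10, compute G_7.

10 —HB2→ 2^(2 + 1) + 2 —bump→ 3^(3 + 1) + 3 = 84 —(−1)→ 83
83 —HB3→ 3^(3 + 1) + 2 —bump→ 4^(4 + 1) + 2 = 1026 —(−1)→ 1025
1025 —HB4→ 4^(4 + 1) + 1 —bump→ 5^(5 + 1) + 1 = 15626 —(−1)→ 15625
15625 —HB5→ 5^(5 + 1) —bump→ 6^(6 + 1) = 279936 —(−1)→ 279935
279935 —HB6→ 5·6^6 + 5·6^5 + 5·6^4 + 5·6^3 + 5·6^2 + 5·6 + 5 —bump→ 5·7^7 + 5·7^5 + 5·7^4 + 5·7^3 + 5·7^2 + 5·7 + 5 = 4215755 —(−1)→ 4215754
4215754 —HB7→ 5·7^7 + 5·7^5 + 5·7^4 + 5·7^3 + 5·7^2 + 5·7 + 4 —bump→ 5·8^8 + 5·8^5 + 5·8^4 + 5·8^3 + 5·8^2 + 5·8 + 4 = 84073324 —(−1)→ 84073323
84073323 —HB8→ 5·8^8 + 5·8^5 + 5·8^4 + 5·8^3 + 5·8^2 + 5·8 + 3 —bump→ 5·9^9 + 5·9^5 + 5·9^4 + 5·9^3 + 5·9^2 + 5·9 + 3 = 1937434593 —(−1)→ 1937434592
1937434592 —HB9→ 5·9^9 + 5·9^5 + 5·9^4 + 5·9^3 + 5·9^2 + 5·9 + 2 —bump→ 5·10^10 + 5·10^5 + 5·10^4 + 5·10^3 + 5·10^2 + 5·10 + 2 = 50000555552 —(−1)→ 50000555551

1937434592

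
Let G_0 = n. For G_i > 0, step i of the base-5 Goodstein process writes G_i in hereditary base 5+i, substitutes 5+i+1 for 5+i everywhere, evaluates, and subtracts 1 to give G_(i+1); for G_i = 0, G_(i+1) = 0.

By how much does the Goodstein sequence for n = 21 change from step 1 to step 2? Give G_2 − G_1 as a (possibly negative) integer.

3

G_0=21  [base 5] 4·5 + 1  →[5↦6]→  4·6 + 1 = 25  −1 ⇒ G_1=24
G_1=24  [base 6] 4·6  →[6↦7]→  4·7 = 28  −1 ⇒ G_2=27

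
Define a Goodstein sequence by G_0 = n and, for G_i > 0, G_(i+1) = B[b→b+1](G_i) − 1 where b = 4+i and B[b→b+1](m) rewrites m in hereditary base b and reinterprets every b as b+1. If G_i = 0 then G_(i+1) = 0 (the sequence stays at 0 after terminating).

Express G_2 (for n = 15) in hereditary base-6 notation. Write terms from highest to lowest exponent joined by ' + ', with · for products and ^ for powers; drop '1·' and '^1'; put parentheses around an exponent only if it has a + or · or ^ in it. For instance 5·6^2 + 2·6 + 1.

3·6 + 1

step 0: 15 = 3·4 + 3; sub 5 for 4: 3·5 + 3; = 18; G_1 = 18−1 = 17
step 1: 17 = 3·5 + 2; sub 6 for 5: 3·6 + 2; = 20; G_2 = 20−1 = 19
step 2: 19 = 3·6 + 1; sub 7 for 6: 3·7 + 1; = 22; G_3 = 22−1 = 21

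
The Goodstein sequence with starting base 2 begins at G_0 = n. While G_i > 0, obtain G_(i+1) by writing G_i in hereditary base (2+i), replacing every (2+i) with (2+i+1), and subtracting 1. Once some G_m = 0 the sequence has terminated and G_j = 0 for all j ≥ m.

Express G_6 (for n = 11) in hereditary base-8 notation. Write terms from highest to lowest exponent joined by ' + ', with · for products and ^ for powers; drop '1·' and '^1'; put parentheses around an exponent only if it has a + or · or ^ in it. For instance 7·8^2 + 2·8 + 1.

G_0 = 11. HB_2(11) = 2^(2 + 1) + 2 + 1. Bump = 85. G_1 = 84.
G_1 = 84. HB_3(84) = 3^(3 + 1) + 3. Bump = 1028. G_2 = 1027.
G_2 = 1027. HB_4(1027) = 4^(4 + 1) + 3. Bump = 15628. G_3 = 15627.
G_3 = 15627. HB_5(15627) = 5^(5 + 1) + 2. Bump = 279938. G_4 = 279937.
G_4 = 279937. HB_6(279937) = 6^(6 + 1) + 1. Bump = 5764802. G_5 = 5764801.
G_5 = 5764801. HB_7(5764801) = 7^(7 + 1). Bump = 134217728. G_6 = 134217727.
G_6 = 134217727. HB_8(134217727) = 7·8^8 + 7·8^7 + 7·8^6 + 7·8^5 + 7·8^4 + 7·8^3 + 7·8^2 + 7·8 + 7. Bump = 2749609303. G_7 = 2749609302.

7·8^8 + 7·8^7 + 7·8^6 + 7·8^5 + 7·8^4 + 7·8^3 + 7·8^2 + 7·8 + 7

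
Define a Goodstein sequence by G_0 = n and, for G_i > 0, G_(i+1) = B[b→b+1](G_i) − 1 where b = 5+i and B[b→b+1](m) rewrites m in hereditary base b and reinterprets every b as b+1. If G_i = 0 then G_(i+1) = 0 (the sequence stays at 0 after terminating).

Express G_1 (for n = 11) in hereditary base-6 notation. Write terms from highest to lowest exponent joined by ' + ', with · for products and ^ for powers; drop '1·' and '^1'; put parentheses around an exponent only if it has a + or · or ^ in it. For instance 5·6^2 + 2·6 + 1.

2·6

11 —HB5→ 2·5 + 1 —bump→ 2·6 + 1 = 13 —(−1)→ 12
12 —HB6→ 2·6 —bump→ 2·7 = 14 —(−1)→ 13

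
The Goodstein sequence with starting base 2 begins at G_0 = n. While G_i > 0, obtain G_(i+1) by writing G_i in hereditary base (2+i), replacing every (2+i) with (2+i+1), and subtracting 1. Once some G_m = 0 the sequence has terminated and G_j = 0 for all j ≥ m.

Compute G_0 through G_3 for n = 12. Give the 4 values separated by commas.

12, 107, 1065, 15685

12 —HB2→ 2^(2 + 1) + 2^2 —bump→ 3^(3 + 1) + 3^3 = 108 —(−1)→ 107
107 —HB3→ 3^(3 + 1) + 2·3^2 + 2·3 + 2 —bump→ 4^(4 + 1) + 2·4^2 + 2·4 + 2 = 1066 —(−1)→ 1065
1065 —HB4→ 4^(4 + 1) + 2·4^2 + 2·4 + 1 —bump→ 5^(5 + 1) + 2·5^2 + 2·5 + 1 = 15686 —(−1)→ 15685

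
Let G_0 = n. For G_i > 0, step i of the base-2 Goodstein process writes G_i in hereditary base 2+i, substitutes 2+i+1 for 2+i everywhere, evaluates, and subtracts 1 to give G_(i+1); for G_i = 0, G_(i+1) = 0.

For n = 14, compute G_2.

step 0: 14 = 2^(2 + 1) + 2^2 + 2; sub 3 for 2: 3^(3 + 1) + 3^3 + 3; = 111; G_1 = 111−1 = 110
step 1: 110 = 3^(3 + 1) + 3^3 + 2; sub 4 for 3: 4^(4 + 1) + 4^4 + 2; = 1282; G_2 = 1282−1 = 1281
step 2: 1281 = 4^(4 + 1) + 4^4 + 1; sub 5 for 4: 5^(5 + 1) + 5^5 + 1; = 18751; G_3 = 18751−1 = 18750

1281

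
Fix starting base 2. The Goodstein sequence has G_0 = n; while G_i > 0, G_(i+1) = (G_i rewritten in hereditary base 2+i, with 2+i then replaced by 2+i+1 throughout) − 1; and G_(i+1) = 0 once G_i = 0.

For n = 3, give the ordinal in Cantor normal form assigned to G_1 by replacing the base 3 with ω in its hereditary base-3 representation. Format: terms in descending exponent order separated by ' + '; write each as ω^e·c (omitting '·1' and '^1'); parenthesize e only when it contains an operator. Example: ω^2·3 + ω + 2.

ω

[0] 3 ≡ 2 + 1 (base 2). Lift 3: 4. −1: 3.
[1] 3 ≡ 3 (base 3). Lift 4: 4. −1: 3.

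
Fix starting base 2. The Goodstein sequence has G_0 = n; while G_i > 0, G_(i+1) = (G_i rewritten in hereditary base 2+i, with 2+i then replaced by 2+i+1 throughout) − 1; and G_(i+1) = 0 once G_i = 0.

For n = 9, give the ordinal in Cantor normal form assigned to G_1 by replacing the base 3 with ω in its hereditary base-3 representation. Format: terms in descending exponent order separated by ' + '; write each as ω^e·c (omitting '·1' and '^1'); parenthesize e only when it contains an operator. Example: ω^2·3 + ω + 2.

G_0 = 9. HB_2(9) = 2^(2 + 1) + 1. Bump = 82. G_1 = 81.
G_1 = 81. HB_3(81) = 3^(3 + 1). Bump = 1024. G_2 = 1023.

ω^(ω + 1)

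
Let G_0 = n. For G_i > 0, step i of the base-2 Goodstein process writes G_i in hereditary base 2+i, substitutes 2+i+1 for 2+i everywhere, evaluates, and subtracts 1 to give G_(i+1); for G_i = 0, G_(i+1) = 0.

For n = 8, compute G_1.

8 —HB2→ 2^(2 + 1) —bump→ 3^(3 + 1) = 81 —(−1)→ 80
80 —HB3→ 2·3^3 + 2·3^2 + 2·3 + 2 —bump→ 2·4^4 + 2·4^2 + 2·4 + 2 = 554 —(−1)→ 553

80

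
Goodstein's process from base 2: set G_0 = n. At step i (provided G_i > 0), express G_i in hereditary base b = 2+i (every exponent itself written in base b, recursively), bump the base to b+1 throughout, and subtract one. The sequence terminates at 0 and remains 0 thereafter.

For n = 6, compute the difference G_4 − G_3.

43530

base 2: 6 = 2^2 + 2; at 3: 3^3 + 3 = 30; next = 29
base 3: 29 = 3^3 + 2; at 4: 4^4 + 2 = 258; next = 257
base 4: 257 = 4^4 + 1; at 5: 5^5 + 1 = 3126; next = 3125
base 5: 3125 = 5^5; at 6: 6^6 = 46656; next = 46655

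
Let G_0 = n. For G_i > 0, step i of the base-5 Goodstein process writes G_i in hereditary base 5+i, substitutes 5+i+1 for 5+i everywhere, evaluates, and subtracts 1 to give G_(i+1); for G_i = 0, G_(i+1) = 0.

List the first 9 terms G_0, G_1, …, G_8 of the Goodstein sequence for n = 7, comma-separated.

7, 7, 7, 7, 6, 5, 4, 3, 2

base 5: 7 = 5 + 2; at 6: 6 + 2 = 8; next = 7
base 6: 7 = 6 + 1; at 7: 7 + 1 = 8; next = 7
base 7: 7 = 7; at 8: 8 = 8; next = 7
base 8: 7 = 7; at 9: 7 = 7; next = 6
base 9: 6 = 6; at 10: 6 = 6; next = 5
base 10: 5 = 5; at 11: 5 = 5; next = 4
base 11: 4 = 4; at 12: 4 = 4; next = 3
base 12: 3 = 3; at 13: 3 = 3; next = 2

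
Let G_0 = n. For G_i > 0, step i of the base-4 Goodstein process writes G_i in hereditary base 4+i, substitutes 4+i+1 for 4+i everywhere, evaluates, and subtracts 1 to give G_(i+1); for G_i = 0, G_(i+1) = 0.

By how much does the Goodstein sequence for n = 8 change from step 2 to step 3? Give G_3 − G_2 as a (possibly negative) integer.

step 0: 8 = 2·4; sub 5 for 4: 2·5; = 10; G_1 = 10−1 = 9
step 1: 9 = 5 + 4; sub 6 for 5: 6 + 4; = 10; G_2 = 10−1 = 9
step 2: 9 = 6 + 3; sub 7 for 6: 7 + 3; = 10; G_3 = 10−1 = 9

0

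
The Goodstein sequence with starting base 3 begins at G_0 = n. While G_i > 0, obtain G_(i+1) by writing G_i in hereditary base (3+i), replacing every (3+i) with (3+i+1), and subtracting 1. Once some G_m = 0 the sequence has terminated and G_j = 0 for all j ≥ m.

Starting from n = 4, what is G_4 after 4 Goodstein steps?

2

base 3: 4 = 3 + 1; at 4: 4 + 1 = 5; next = 4
base 4: 4 = 4; at 5: 5 = 5; next = 4
base 5: 4 = 4; at 6: 4 = 4; next = 3
base 6: 3 = 3; at 7: 3 = 3; next = 2
base 7: 2 = 2; at 8: 2 = 2; next = 1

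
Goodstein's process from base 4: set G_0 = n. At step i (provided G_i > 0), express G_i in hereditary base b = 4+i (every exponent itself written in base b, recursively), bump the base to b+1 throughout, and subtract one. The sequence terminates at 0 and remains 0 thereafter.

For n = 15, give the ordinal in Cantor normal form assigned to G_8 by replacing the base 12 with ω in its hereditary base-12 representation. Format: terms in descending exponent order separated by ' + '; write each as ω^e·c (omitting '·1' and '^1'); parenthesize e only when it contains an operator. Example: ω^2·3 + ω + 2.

ω·2 + 3

G_0=15  [base 4] 3·4 + 3  →[4↦5]→  3·5 + 3 = 18  −1 ⇒ G_1=17
G_1=17  [base 5] 3·5 + 2  →[5↦6]→  3·6 + 2 = 20  −1 ⇒ G_2=19
G_2=19  [base 6] 3·6 + 1  →[6↦7]→  3·7 + 1 = 22  −1 ⇒ G_3=21
G_3=21  [base 7] 3·7  →[7↦8]→  3·8 = 24  −1 ⇒ G_4=23
G_4=23  [base 8] 2·8 + 7  →[8↦9]→  2·9 + 7 = 25  −1 ⇒ G_5=24
G_5=24  [base 9] 2·9 + 6  →[9↦10]→  2·10 + 6 = 26  −1 ⇒ G_6=25
G_6=25  [base 10] 2·10 + 5  →[10↦11]→  2·11 + 5 = 27  −1 ⇒ G_7=26
G_7=26  [base 11] 2·11 + 4  →[11↦12]→  2·12 + 4 = 28  −1 ⇒ G_8=27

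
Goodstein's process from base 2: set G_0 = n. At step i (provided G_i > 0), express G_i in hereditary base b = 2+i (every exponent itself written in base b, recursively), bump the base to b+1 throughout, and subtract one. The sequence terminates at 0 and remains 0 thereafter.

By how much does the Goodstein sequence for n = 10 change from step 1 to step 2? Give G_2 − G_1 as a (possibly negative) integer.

G_0 = 10. HB_2(10) = 2^(2 + 1) + 2. Bump = 84. G_1 = 83.
G_1 = 83. HB_3(83) = 3^(3 + 1) + 2. Bump = 1026. G_2 = 1025.

942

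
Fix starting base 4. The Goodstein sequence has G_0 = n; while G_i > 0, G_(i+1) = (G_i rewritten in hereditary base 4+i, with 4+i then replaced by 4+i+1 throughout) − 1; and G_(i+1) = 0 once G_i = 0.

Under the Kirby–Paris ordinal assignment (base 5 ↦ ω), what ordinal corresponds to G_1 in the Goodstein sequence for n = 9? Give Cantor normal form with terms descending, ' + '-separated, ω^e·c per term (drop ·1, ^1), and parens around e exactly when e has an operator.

(0) 9|_4 = 2·4 + 1 ↦ 2·5 + 1|_5 = 11 ⇒ 10
(1) 10|_5 = 2·5 ↦ 2·6|_6 = 12 ⇒ 11

ω·2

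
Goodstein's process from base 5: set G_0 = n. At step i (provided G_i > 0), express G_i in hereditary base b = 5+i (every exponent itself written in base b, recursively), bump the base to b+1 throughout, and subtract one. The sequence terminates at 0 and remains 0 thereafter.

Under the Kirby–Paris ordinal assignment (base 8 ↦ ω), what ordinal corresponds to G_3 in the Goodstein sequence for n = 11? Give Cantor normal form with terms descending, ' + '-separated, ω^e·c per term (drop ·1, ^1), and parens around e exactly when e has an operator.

i=0: 11 = 2·5 + 1 (b=5); 5→6: 2·6 + 1 = 13; 13−1 = 12
i=1: 12 = 2·6 (b=6); 6→7: 2·7 = 14; 14−1 = 13
i=2: 13 = 7 + 6 (b=7); 7→8: 8 + 6 = 14; 14−1 = 13
i=3: 13 = 8 + 5 (b=8); 8→9: 9 + 5 = 14; 14−1 = 13

ω + 5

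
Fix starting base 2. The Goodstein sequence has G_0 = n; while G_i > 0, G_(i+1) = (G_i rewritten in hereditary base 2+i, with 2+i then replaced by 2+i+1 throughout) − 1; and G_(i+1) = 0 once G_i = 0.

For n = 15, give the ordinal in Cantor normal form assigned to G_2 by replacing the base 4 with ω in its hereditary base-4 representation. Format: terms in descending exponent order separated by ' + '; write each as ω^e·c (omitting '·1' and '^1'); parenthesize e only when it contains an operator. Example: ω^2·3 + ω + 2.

G_0=15  [base 2] 2^(2 + 1) + 2^2 + 2 + 1  →[2↦3]→  3^(3 + 1) + 3^3 + 3 + 1 = 112  −1 ⇒ G_1=111
G_1=111  [base 3] 3^(3 + 1) + 3^3 + 3  →[3↦4]→  4^(4 + 1) + 4^4 + 4 = 1284  −1 ⇒ G_2=1283
G_2=1283  [base 4] 4^(4 + 1) + 4^4 + 3  →[4↦5]→  5^(5 + 1) + 5^5 + 3 = 18753  −1 ⇒ G_3=18752

ω^(ω + 1) + ω^ω + 3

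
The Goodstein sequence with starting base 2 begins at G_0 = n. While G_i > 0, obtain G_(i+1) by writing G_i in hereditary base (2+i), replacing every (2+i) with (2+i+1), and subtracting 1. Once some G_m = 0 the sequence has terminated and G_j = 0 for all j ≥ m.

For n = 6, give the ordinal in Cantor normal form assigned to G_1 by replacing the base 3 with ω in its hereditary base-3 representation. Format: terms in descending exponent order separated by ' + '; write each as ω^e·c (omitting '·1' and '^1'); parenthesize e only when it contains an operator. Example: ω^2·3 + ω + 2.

ω^ω + 2

G_0 = 6. HB_2(6) = 2^2 + 2. Bump = 30. G_1 = 29.
G_1 = 29. HB_3(29) = 3^3 + 2. Bump = 258. G_2 = 257.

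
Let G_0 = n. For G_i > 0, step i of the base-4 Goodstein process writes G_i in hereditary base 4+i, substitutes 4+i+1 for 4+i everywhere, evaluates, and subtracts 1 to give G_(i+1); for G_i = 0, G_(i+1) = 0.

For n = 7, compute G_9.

step 0: 7 = 4 + 3; sub 5 for 4: 5 + 3; = 8; G_1 = 8−1 = 7
step 1: 7 = 5 + 2; sub 6 for 5: 6 + 2; = 8; G_2 = 8−1 = 7
step 2: 7 = 6 + 1; sub 7 for 6: 7 + 1; = 8; G_3 = 8−1 = 7
step 3: 7 = 7; sub 8 for 7: 8; = 8; G_4 = 8−1 = 7
step 4: 7 = 7; sub 9 for 8: 7; = 7; G_5 = 7−1 = 6
step 5: 6 = 6; sub 10 for 9: 6; = 6; G_6 = 6−1 = 5
step 6: 5 = 5; sub 11 for 10: 5; = 5; G_7 = 5−1 = 4
step 7: 4 = 4; sub 12 for 11: 4; = 4; G_8 = 4−1 = 3
step 8: 3 = 3; sub 13 for 12: 3; = 3; G_9 = 3−1 = 2

2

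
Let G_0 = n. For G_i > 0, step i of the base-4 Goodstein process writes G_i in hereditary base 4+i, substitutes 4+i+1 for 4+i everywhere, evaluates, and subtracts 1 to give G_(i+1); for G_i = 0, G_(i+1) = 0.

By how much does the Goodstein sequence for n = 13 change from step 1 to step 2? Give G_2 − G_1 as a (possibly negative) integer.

2

step 0: 13 = 3·4 + 1; sub 5 for 4: 3·5 + 1; = 16; G_1 = 16−1 = 15
step 1: 15 = 3·5; sub 6 for 5: 3·6; = 18; G_2 = 18−1 = 17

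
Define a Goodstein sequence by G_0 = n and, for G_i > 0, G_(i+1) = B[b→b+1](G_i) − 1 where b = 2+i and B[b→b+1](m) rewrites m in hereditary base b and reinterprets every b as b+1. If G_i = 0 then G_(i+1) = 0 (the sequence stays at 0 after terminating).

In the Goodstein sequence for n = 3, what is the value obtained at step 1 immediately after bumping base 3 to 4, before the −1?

[0] 3 ≡ 2 + 1 (base 2). Lift 3: 4. −1: 3.
[1] 3 ≡ 3 (base 3). Lift 4: 4. −1: 3.

4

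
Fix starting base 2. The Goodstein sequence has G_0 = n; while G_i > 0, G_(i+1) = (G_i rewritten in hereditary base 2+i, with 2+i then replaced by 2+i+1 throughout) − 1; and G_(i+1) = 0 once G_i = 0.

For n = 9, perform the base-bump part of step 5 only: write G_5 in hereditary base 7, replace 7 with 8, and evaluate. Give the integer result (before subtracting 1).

50333400

[0] 9 ≡ 2^(2 + 1) + 1 (base 2). Lift 3: 82. −1: 81.
[1] 81 ≡ 3^(3 + 1) (base 3). Lift 4: 1024. −1: 1023.
[2] 1023 ≡ 3·4^4 + 3·4^3 + 3·4^2 + 3·4 + 3 (base 4). Lift 5: 9843. −1: 9842.
[3] 9842 ≡ 3·5^5 + 3·5^3 + 3·5^2 + 3·5 + 2 (base 5). Lift 6: 140744. −1: 140743.
[4] 140743 ≡ 3·6^6 + 3·6^3 + 3·6^2 + 3·6 + 1 (base 6). Lift 7: 2471827. −1: 2471826.
[5] 2471826 ≡ 3·7^7 + 3·7^3 + 3·7^2 + 3·7 (base 7). Lift 8: 50333400. −1: 50333399.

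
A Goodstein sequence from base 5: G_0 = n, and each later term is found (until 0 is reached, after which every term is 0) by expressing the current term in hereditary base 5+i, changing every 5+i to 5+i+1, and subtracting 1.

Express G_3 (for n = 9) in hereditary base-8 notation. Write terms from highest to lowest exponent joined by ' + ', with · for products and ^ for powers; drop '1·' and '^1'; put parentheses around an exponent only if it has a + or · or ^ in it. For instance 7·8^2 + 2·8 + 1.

8 + 1

step 0: 9 = 5 + 4; sub 6 for 5: 6 + 4; = 10; G_1 = 10−1 = 9
step 1: 9 = 6 + 3; sub 7 for 6: 7 + 3; = 10; G_2 = 10−1 = 9
step 2: 9 = 7 + 2; sub 8 for 7: 8 + 2; = 10; G_3 = 10−1 = 9
step 3: 9 = 8 + 1; sub 9 for 8: 9 + 1; = 10; G_4 = 10−1 = 9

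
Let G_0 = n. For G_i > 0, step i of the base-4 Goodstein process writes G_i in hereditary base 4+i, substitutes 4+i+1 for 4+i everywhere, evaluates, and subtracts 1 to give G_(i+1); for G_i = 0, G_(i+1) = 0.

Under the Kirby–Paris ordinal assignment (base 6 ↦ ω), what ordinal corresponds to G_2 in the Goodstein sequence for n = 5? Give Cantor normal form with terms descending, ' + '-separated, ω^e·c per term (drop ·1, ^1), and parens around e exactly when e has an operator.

5

(0) 5|_4 = 4 + 1 ↦ 5 + 1|_5 = 6 ⇒ 5
(1) 5|_5 = 5 ↦ 6|_6 = 6 ⇒ 5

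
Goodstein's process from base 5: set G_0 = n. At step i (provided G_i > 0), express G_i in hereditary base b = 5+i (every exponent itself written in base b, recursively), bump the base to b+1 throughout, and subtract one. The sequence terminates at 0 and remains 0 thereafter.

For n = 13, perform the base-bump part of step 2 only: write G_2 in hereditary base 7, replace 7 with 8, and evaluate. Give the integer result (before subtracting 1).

[0] 13 ≡ 2·5 + 3 (base 5). Lift 6: 15. −1: 14.
[1] 14 ≡ 2·6 + 2 (base 6). Lift 7: 16. −1: 15.

17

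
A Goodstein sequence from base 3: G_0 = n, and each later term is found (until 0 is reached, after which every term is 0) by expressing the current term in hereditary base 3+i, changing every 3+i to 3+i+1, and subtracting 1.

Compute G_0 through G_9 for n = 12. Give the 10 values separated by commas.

12, 19, 27, 37, 49, 63, 69, 75, 81, 87

12 —HB3→ 3^2 + 3 —bump→ 4^2 + 4 = 20 —(−1)→ 19
19 —HB4→ 4^2 + 3 —bump→ 5^2 + 3 = 28 —(−1)→ 27
27 —HB5→ 5^2 + 2 —bump→ 6^2 + 2 = 38 —(−1)→ 37
37 —HB6→ 6^2 + 1 —bump→ 7^2 + 1 = 50 —(−1)→ 49
49 —HB7→ 7^2 —bump→ 8^2 = 64 —(−1)→ 63
63 —HB8→ 7·8 + 7 —bump→ 7·9 + 7 = 70 —(−1)→ 69
69 —HB9→ 7·9 + 6 —bump→ 7·10 + 6 = 76 —(−1)→ 75
75 —HB10→ 7·10 + 5 —bump→ 7·11 + 5 = 82 —(−1)→ 81
81 —HB11→ 7·11 + 4 —bump→ 7·12 + 4 = 88 —(−1)→ 87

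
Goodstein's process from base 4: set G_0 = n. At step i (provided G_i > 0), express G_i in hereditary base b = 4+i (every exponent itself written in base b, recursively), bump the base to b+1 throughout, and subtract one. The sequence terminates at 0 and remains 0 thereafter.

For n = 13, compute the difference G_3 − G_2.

i=0: 13 = 3·4 + 1 (b=4); 4→5: 3·5 + 1 = 16; 16−1 = 15
i=1: 15 = 3·5 (b=5); 5→6: 3·6 = 18; 18−1 = 17
i=2: 17 = 2·6 + 5 (b=6); 6→7: 2·7 + 5 = 19; 19−1 = 18

1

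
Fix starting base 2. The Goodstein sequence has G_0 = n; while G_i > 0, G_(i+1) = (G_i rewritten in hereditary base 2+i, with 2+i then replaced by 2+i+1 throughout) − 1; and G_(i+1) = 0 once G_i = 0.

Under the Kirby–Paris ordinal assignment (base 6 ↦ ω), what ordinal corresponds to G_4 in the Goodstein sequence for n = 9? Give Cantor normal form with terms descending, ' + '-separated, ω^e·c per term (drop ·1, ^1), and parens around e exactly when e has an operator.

i=0: 9 = 2^(2 + 1) + 1 (b=2); 2→3: 3^(3 + 1) + 1 = 82; 82−1 = 81
i=1: 81 = 3^(3 + 1) (b=3); 3→4: 4^(4 + 1) = 1024; 1024−1 = 1023
i=2: 1023 = 3·4^4 + 3·4^3 + 3·4^2 + 3·4 + 3 (b=4); 4→5: 3·5^5 + 3·5^3 + 3·5^2 + 3·5 + 3 = 9843; 9843−1 = 9842
i=3: 9842 = 3·5^5 + 3·5^3 + 3·5^2 + 3·5 + 2 (b=5); 5→6: 3·6^6 + 3·6^3 + 3·6^2 + 3·6 + 2 = 140744; 140744−1 = 140743
i=4: 140743 = 3·6^6 + 3·6^3 + 3·6^2 + 3·6 + 1 (b=6); 6→7: 3·7^7 + 3·7^3 + 3·7^2 + 3·7 + 1 = 2471827; 2471827−1 = 2471826

ω^ω·3 + ω^3·3 + ω^2·3 + ω·3 + 1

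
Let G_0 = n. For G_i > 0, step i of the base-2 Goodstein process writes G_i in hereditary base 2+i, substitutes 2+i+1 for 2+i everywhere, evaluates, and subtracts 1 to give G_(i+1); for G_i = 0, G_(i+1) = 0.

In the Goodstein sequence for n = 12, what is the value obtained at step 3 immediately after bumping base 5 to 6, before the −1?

i=0: 12 = 2^(2 + 1) + 2^2 (b=2); 2→3: 3^(3 + 1) + 3^3 = 108; 108−1 = 107
i=1: 107 = 3^(3 + 1) + 2·3^2 + 2·3 + 2 (b=3); 3→4: 4^(4 + 1) + 2·4^2 + 2·4 + 2 = 1066; 1066−1 = 1065
i=2: 1065 = 4^(4 + 1) + 2·4^2 + 2·4 + 1 (b=4); 4→5: 5^(5 + 1) + 2·5^2 + 2·5 + 1 = 15686; 15686−1 = 15685

280020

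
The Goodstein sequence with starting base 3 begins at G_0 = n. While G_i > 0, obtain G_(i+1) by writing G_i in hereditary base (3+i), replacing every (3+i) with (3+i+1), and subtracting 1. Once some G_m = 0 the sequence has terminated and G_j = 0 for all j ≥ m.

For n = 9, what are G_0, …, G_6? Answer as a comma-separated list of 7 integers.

G_0=9  [base 3] 3^2  →[3↦4]→  4^2 = 16  −1 ⇒ G_1=15
G_1=15  [base 4] 3·4 + 3  →[4↦5]→  3·5 + 3 = 18  −1 ⇒ G_2=17
G_2=17  [base 5] 3·5 + 2  →[5↦6]→  3·6 + 2 = 20  −1 ⇒ G_3=19
G_3=19  [base 6] 3·6 + 1  →[6↦7]→  3·7 + 1 = 22  −1 ⇒ G_4=21
G_4=21  [base 7] 3·7  →[7↦8]→  3·8 = 24  −1 ⇒ G_5=23
G_5=23  [base 8] 2·8 + 7  →[8↦9]→  2·9 + 7 = 25  −1 ⇒ G_6=24

9, 15, 17, 19, 21, 23, 24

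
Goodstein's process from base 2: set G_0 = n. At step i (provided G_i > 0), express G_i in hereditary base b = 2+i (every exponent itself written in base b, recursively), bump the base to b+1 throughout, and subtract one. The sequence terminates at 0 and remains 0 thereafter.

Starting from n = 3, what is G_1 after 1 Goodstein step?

G_0 = 3. HB_2(3) = 2 + 1. Bump = 4. G_1 = 3.
G_1 = 3. HB_3(3) = 3. Bump = 4. G_2 = 3.

3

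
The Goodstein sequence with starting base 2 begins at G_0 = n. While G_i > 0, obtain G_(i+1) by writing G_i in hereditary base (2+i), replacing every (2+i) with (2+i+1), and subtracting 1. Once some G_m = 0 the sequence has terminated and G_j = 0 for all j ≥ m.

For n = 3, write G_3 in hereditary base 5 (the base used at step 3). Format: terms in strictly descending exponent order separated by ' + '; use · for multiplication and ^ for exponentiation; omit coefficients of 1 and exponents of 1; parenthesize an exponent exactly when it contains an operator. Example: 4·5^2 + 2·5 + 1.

base 2: 3 = 2 + 1; at 3: 3 + 1 = 4; next = 3
base 3: 3 = 3; at 4: 4 = 4; next = 3
base 4: 3 = 3; at 5: 3 = 3; next = 2
base 5: 2 = 2; at 6: 2 = 2; next = 1

2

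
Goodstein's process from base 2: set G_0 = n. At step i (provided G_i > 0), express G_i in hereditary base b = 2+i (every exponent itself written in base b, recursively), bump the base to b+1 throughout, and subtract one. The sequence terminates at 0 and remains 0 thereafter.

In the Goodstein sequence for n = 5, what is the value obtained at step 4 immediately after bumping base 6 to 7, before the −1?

1198

G_0=5  [base 2] 2^2 + 1  →[2↦3]→  3^3 + 1 = 28  −1 ⇒ G_1=27
G_1=27  [base 3] 3^3  →[3↦4]→  4^4 = 256  −1 ⇒ G_2=255
G_2=255  [base 4] 3·4^3 + 3·4^2 + 3·4 + 3  →[4↦5]→  3·5^3 + 3·5^2 + 3·5 + 3 = 468  −1 ⇒ G_3=467
G_3=467  [base 5] 3·5^3 + 3·5^2 + 3·5 + 2  →[5↦6]→  3·6^3 + 3·6^2 + 3·6 + 2 = 776  −1 ⇒ G_4=775
G_4=775  [base 6] 3·6^3 + 3·6^2 + 3·6 + 1  →[6↦7]→  3·7^3 + 3·7^2 + 3·7 + 1 = 1198  −1 ⇒ G_5=1197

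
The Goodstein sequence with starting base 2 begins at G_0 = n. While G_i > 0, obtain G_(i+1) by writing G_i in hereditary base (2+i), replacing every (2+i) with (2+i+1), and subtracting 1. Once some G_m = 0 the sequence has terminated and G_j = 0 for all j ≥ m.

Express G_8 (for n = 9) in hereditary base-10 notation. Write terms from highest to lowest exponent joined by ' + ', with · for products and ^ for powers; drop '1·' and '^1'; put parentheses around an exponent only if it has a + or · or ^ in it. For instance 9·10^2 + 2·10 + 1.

3·10^10 + 3·10^3 + 3·10^2 + 2·10 + 5

G_0=9  [base 2] 2^(2 + 1) + 1  →[2↦3]→  3^(3 + 1) + 1 = 82  −1 ⇒ G_1=81
G_1=81  [base 3] 3^(3 + 1)  →[3↦4]→  4^(4 + 1) = 1024  −1 ⇒ G_2=1023
G_2=1023  [base 4] 3·4^4 + 3·4^3 + 3·4^2 + 3·4 + 3  →[4↦5]→  3·5^5 + 3·5^3 + 3·5^2 + 3·5 + 3 = 9843  −1 ⇒ G_3=9842
G_3=9842  [base 5] 3·5^5 + 3·5^3 + 3·5^2 + 3·5 + 2  →[5↦6]→  3·6^6 + 3·6^3 + 3·6^2 + 3·6 + 2 = 140744  −1 ⇒ G_4=140743
G_4=140743  [base 6] 3·6^6 + 3·6^3 + 3·6^2 + 3·6 + 1  →[6↦7]→  3·7^7 + 3·7^3 + 3·7^2 + 3·7 + 1 = 2471827  −1 ⇒ G_5=2471826
G_5=2471826  [base 7] 3·7^7 + 3·7^3 + 3·7^2 + 3·7  →[7↦8]→  3·8^8 + 3·8^3 + 3·8^2 + 3·8 = 50333400  −1 ⇒ G_6=50333399
G_6=50333399  [base 8] 3·8^8 + 3·8^3 + 3·8^2 + 2·8 + 7  →[8↦9]→  3·9^9 + 3·9^3 + 3·9^2 + 2·9 + 7 = 1162263922  −1 ⇒ G_7=1162263921
G_7=1162263921  [base 9] 3·9^9 + 3·9^3 + 3·9^2 + 2·9 + 6  →[9↦10]→  3·10^10 + 3·10^3 + 3·10^2 + 2·10 + 6 = 30000003326  −1 ⇒ G_8=30000003325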